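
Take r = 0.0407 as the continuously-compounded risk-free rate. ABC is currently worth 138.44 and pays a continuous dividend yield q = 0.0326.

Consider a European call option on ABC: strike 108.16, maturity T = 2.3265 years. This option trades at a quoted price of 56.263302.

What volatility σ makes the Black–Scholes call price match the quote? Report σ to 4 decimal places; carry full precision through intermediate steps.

sigma = 0.5959

At σ = 0.5959 the Black–Scholes value reproduces the quote:
σ√T = 0.5959·√2.3265 = 0.908918
d₁ = (ln(S/K) + (r−q+σ²/2)T) / (σ√T) = (ln(138.44/108.16) + (0.0407−0.0326+0.5959²/2)·2.3265) / 0.908918 = (0.246825 + 0.431911) / 0.908918 = 0.746752
d₂ = d₁ − σ√T = 0.746752 − 0.908918 = -0.162167
e^{−rT} = 0.909656
e^{−qT} = 0.926961
N(d₁) = 0.772393,  N(d₂) = 0.435587
V = S·e^{−qT}·N(d₁) − K·e^{−rT}·N(d₂) = 99.120045 − 42.856743 = 56.263302 (equal to the quote); since ∂V/∂σ > 0 for all σ, the implied volatility is unique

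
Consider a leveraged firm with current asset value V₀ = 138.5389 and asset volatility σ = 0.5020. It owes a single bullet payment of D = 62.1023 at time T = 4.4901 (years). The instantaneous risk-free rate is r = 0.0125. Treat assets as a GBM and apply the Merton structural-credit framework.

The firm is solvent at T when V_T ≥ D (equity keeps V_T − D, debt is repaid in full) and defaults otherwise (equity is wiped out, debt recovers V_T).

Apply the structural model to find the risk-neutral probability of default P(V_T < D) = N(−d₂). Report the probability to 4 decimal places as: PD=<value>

PD=0.3916

With assets at 138.5389 and a single debt payment of 62.1023 at 4.4901 years:
d₁ = [ln(V₀/D) + (r + σ²/2)T] / (σ√T)
   = [ln(138.5389/62.1023) + (0.0125 + 0.5·0.5020²)·4.4901] / (0.5020·√4.4901)
   = [0.802368 + 0.621888] / 1.063731 = 1.338925
d₂ = d₁ − σ√T = 1.338925 − 1.063731 = 0.275194
risk-neutral PD = N(−d₂) = N(-0.275194) = 0.391583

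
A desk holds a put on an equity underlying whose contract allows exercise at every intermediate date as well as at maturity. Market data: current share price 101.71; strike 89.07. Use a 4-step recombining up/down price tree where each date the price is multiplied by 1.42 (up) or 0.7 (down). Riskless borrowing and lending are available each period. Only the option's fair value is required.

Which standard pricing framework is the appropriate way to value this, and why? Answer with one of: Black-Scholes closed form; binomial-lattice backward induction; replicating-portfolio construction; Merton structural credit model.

framework: binomial-lattice backward induction

Key observation: early exercise of the strike-89.07 put must be checked at each of the 4 dates (spot 101.71), which forces a node-by-node comparison of intrinsic and continuation value backward from expiry.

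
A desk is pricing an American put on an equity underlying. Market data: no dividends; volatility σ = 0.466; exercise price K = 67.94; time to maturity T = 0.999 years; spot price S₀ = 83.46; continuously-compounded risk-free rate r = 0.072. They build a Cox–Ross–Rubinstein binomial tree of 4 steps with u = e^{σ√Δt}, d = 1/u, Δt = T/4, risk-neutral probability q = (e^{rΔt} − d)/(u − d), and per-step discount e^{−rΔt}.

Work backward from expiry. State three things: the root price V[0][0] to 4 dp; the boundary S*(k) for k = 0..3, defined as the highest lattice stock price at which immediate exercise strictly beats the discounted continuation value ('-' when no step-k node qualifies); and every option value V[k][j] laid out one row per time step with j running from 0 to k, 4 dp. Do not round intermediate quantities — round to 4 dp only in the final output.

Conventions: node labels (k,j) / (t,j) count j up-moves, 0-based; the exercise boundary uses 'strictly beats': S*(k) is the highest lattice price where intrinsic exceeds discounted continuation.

params: Δt=0.24975 u=1.26223 d=0.79225 q=0.48065 e^(-rΔt)=0.98218
t_4 payoffs: 35.0610 15.5560 0.0000 0.0000 0.0000
t_3: node(3,0) S=41.5010 payoff=26.4390 vs cont=25.2282 → 26.4390 [stop]  node(3,1) S=66.1208 payoff=1.8192 vs cont=7.9351 → 7.9351 [wait]  node(3,2) S=105.3461 payoff=0.0000 vs cont=0.0000 → 0.0000 [wait]  node(3,3) S=167.8411 payoff=0.0000 vs cont=0.0000 → 0.0000 [wait]  ⇒ S*(3)=41.5010
t_2: node(2,0) S=52.3840 payoff=15.5560 vs cont=17.2325 → 17.2325 [wait]  node(2,1) S=83.4600 payoff=0.0000 vs cont=4.0477 → 4.0477 [wait]  node(2,2) S=132.9714 payoff=0.0000 vs cont=0.0000 → 0.0000 [wait]  ⇒ S*(2)=-
t_1: node(1,0) S=66.1208 payoff=1.8192 vs cont=10.7011 → 10.7011 [wait]  node(1,1) S=105.3461 payoff=0.0000 vs cont=2.0647 → 2.0647 [wait]  ⇒ S*(1)=-
t_0: node(0,0) S=83.4600 payoff=0.0000 vs cont=6.4333 → 6.4333 [wait]  ⇒ S*(0)=-

price = 6.4333
boundary = - - - 41.5010
tree:
6.4333
10.7011 2.0647
17.2325 4.0477 0.0000
26.4390 7.9351 0.0000 0.0000
35.0610 15.5560 0.0000 0.0000 0.0000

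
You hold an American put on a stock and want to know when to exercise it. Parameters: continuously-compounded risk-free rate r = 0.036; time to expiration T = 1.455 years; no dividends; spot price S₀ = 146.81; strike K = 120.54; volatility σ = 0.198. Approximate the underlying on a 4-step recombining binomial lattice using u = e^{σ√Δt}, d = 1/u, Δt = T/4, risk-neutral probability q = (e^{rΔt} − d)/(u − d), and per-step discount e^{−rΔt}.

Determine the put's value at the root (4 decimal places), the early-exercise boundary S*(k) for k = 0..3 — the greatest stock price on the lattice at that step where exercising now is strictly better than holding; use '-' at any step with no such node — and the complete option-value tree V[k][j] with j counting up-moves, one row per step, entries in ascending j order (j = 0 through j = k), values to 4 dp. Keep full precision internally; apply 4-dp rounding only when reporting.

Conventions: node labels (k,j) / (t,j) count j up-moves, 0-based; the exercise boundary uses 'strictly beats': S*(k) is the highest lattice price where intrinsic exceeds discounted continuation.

price = 2.6326
boundary = - - - 102.6051
tree:
2.6326
5.0581 0.5063
9.5993 1.0804 0.0000
17.9349 2.3057 0.0000 0.0000
29.4844 4.9205 0.0000 0.0000 0.0000

Δt=0.36375, u=1.12684, d=0.88744, q=0.52524, disc=e^(-rΔt)=0.98699
k=4 terminal: V=max(K-S,0) → 29.4844 4.9205 0.0000 0.0000 0.0000
k=3: j=0 S=102.6051 intr=17.9349 cont=16.3667 V=17.9349[EX]; j=1 S=130.2847 intr=0.0000 cont=2.3057 V=2.3057[hold]; j=2 S=165.4314 intr=0.0000 cont=0.0000 V=0.0000[hold]; j=3 S=210.0595 intr=0.0000 cont=0.0000 V=0.0000[hold]  S*(3)=102.6051
k=2: j=0 S=115.6195 intr=4.9205 cont=9.5993 V=9.5993[hold]; j=1 S=146.8100 intr=0.0000 cont=1.0804 V=1.0804[hold]; j=2 S=186.4147 intr=0.0000 cont=0.0000 V=0.0000[hold]  S*(2)=-
k=1: j=0 S=130.2847 intr=0.0000 cont=5.0581 V=5.0581[hold]; j=1 S=165.4314 intr=0.0000 cont=0.5063 V=0.5063[hold]  S*(1)=-
k=0: j=0 S=146.8100 intr=0.0000 cont=2.6326 V=2.6326[hold]  S*(0)=-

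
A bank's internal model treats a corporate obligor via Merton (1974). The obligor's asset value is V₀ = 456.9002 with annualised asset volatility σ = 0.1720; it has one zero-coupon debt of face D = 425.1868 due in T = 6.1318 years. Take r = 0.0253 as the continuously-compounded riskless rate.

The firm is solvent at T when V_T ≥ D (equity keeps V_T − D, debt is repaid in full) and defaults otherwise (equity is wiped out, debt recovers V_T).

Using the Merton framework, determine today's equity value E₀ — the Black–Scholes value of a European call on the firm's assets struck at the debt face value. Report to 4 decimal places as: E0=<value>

E0=125.0487

Equity is a call on the firm's assets struck at D = 425.1868:
d₁ = [ln(V₀/D) + (r + σ²/2)T] / (σ√T)
   = [ln(456.9002/425.1868) + (0.0253 + 0.5·0.1720²)·6.1318] / (0.1720·√6.1318)
   = [0.071936 + 0.245836] / 0.425915 = 0.746095
d₂ = d₁ − σ√T = 0.746095 − 0.425915 = 0.320180
N(d₁) = 0.772195,  N(d₂) = 0.625584,  e^(−rT) = 0.856300
E₀ = V₀·N(d₁) − D·e^(−rT)·N(d₂)
   = 456.9002·0.772195 − 425.1868·0.856300·0.625584 = 125.048677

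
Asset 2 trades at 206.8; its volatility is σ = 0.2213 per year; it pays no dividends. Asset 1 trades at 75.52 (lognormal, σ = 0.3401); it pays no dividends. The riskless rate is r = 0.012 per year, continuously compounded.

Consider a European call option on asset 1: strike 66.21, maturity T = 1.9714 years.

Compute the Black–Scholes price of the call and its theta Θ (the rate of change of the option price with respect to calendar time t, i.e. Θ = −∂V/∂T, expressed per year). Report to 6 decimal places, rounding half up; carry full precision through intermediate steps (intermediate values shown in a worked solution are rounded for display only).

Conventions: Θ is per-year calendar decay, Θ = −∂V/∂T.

price = 19.333743
Θ = -3.527314

σ√T = 0.3401·√1.9714 = 0.477523
d₁ = (ln(S/K) + (r+σ²/2)T) / (σ√T) = (ln(75.52/66.21) + (0.012+0.3401²/2)·1.9714) / 0.477523 = (0.131566 + 0.137671) / 0.477523 = 0.563820
d₂ = d₁ − σ√T = 0.563820 − 0.477523 = 0.086297
e^{−rT} = 0.976621
N(d₁) = 0.713562,  N(d₂) = 0.534385
Call price V = S·N(d₁) − K·e^{−rT}·N(d₂) = 53.888174 − 34.554432 = 19.333743
φ(d₁) = (1/√(2π))·e^{−d₁²/2} = 0.340315
Θ = −S·φ(d₁)·σ/(2√T) − r·K·e^{−rT}·N(d₂) = −3.112661 − 0.414653 = -3.527314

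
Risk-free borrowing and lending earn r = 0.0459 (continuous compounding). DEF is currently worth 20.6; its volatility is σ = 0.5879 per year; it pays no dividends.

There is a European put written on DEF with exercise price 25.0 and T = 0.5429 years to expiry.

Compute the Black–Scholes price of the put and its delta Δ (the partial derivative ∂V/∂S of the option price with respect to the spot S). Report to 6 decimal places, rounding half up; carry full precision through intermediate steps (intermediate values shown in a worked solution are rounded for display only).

price = 6.032527
Δ = -0.568589

σ√T = 0.5879·√0.5429 = 0.433175
d₁ = (ln(S/K) + (r+σ²/2)T) / (σ√T) = (ln(20.6/25.0) + (0.0459+0.5879²/2)·0.5429) / 0.433175 = (-0.193585 + 0.118739) / 0.433175 = -0.172783
d₂ = d₁ − σ√T = -0.172783 − 0.433175 = -0.605958
e^{−rT} = 0.975389
N(−d₁) = 0.568589,  N(−d₂) = 0.727729
Put price V = K·e^{−rT}·N(−d₂) − S·N(−d₁) = 17.745462 − 11.712935 = 6.032527
Δ = −N(−d₁) = -0.568589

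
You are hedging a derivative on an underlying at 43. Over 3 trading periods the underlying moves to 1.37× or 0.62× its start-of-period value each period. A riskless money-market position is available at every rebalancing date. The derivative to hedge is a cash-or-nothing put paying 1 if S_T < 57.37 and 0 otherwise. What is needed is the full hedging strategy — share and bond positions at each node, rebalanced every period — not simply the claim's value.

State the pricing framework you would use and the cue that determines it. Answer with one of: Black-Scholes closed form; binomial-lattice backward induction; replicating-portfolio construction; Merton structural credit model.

framework: replicating-portfolio construction

Key observation: what is demanded is not a single number but the (Δ, B) position at each node of the 1.37/0.62 tree starting at 43; constructing those positions is the replicating-portfolio method.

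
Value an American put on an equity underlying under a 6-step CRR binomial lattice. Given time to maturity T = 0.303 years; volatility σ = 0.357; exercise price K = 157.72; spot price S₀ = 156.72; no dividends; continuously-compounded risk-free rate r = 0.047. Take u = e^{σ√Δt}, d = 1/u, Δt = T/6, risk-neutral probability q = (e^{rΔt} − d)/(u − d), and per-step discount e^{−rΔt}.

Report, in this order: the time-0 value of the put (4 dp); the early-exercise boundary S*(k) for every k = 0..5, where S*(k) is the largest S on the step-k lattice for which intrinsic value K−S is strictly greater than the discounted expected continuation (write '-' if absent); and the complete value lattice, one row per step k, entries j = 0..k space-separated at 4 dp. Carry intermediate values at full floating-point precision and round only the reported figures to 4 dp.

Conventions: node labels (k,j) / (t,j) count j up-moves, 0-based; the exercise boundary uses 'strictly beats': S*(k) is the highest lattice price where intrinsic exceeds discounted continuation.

Δt=0.05050  u=1.08353  d=0.92291  q=0.49475  discount=0.99763
step 6 (expiry): payoffs max(K−S,0) = 60.8755 44.0206 24.2323 1.0000 0.0000 0.0000 0.0000
step 5: (k=5,j=0): S=104.9340, K−S=52.7860, hold=52.4121 ⇒ V=52.7860 exercise | (k=5,j=1): S=123.1968, K−S=34.5232, hold=34.1492 ⇒ V=34.5232 exercise | (k=5,j=2): S=144.6381, K−S=13.0819, hold=12.7080 ⇒ V=13.0819 exercise | (k=5,j=3): S=169.8111, K−S=0.0000, hold=0.5041 ⇒ V=0.5041 continue | (k=5,j=4): S=199.3652, K−S=0.0000, hold=0.0000 ⇒ V=0.0000 continue | (k=5,j=5): S=234.0628, K−S=0.0000, hold=0.0000 ⇒ V=0.0000 continue  boundary S*=144.6381
step 4: (k=4,j=0): S=113.6994, K−S=44.0206, hold=43.6467 ⇒ V=44.0206 exercise | (k=4,j=1): S=133.4877, K−S=24.2323, hold=23.8584 ⇒ V=24.2323 exercise | (k=4,j=2): S=156.7200, K−S=1.0000, hold=6.8427 ⇒ V=6.8427 continue | (k=4,j=3): S=183.9957, K−S=0.0000, hold=0.2541 ⇒ V=0.2541 continue | (k=4,j=4): S=216.0185, K−S=0.0000, hold=0.0000 ⇒ V=0.0000 continue  boundary S*=133.4877
step 3: (k=3,j=0): S=123.1968, K−S=34.5232, hold=34.1492 ⇒ V=34.5232 exercise | (k=3,j=1): S=144.6381, K−S=13.0819, hold=15.5918 ⇒ V=15.5918 continue | (k=3,j=2): S=169.8111, K−S=0.0000, hold=3.5745 ⇒ V=3.5745 continue | (k=3,j=3): S=199.3652, K−S=0.0000, hold=0.1281 ⇒ V=0.1281 continue  boundary S*=123.1968
step 2: (k=2,j=0): S=133.4877, K−S=24.2323, hold=25.0973 ⇒ V=25.0973 continue | (k=2,j=1): S=156.7200, K−S=1.0000, hold=9.6234 ⇒ V=9.6234 continue | (k=2,j=2): S=183.9957, K−S=0.0000, hold=1.8650 ⇒ V=1.8650 continue  boundary S*=-
step 1: (k=1,j=0): S=144.6381, K−S=13.0819, hold=17.4002 ⇒ V=17.4002 continue | (k=1,j=1): S=169.8111, K−S=0.0000, hold=5.7712 ⇒ V=5.7712 continue  boundary S*=-
step 0: (k=0,j=0): S=156.7200, K−S=1.0000, hold=11.6192 ⇒ V=11.6192 continue  boundary S*=-

price = 11.6192
boundary = - - - 123.1968 133.4877 144.6381
tree:
11.6192
17.4002 5.7712
25.0973 9.6234 1.8650
34.5232 15.5918 3.5745 0.1281
44.0206 24.2323 6.8427 0.2541 0.0000
52.7860 34.5232 13.0819 0.5041 0.0000 0.0000
60.8755 44.0206 24.2323 1.0000 0.0000 0.0000 0.0000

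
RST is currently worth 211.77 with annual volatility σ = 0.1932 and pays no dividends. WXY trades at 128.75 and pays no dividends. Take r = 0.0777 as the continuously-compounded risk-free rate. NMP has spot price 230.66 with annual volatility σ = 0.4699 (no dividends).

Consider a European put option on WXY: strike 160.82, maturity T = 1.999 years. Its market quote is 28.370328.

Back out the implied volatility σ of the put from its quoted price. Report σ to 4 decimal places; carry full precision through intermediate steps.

At σ = 0.3173 the Black–Scholes value reproduces the quote:
σ√T = 0.3173·√1.999 = 0.448618
d₁ = (ln(S/K) + (r+σ²/2)T) / (σ√T) = (ln(128.75/160.82) + (0.0777+0.3173²/2)·1.999) / 0.448618 = (-0.222413 + 0.255951) / 0.448618 = 0.074759
d₂ = d₁ − σ√T = 0.074759 − 0.448618 = -0.373859
e^{−rT} = 0.856139
N(−d₁) = 0.470203,  N(−d₂) = 0.645745
V = K·e^{−rT}·N(−d₂) − S·N(−d₁) = 88.909011 − 60.538684 = 28.370328 (the observed quote) — the price is monotone increasing in volatility, hence this σ is the only solution

sigma = 0.3173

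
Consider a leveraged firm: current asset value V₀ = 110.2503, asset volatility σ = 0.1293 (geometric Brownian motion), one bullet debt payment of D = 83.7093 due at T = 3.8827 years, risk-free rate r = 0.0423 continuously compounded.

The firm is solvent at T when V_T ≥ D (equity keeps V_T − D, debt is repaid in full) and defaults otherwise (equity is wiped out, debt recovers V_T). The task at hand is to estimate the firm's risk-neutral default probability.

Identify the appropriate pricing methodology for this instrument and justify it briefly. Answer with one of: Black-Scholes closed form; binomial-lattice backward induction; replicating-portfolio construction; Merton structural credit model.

framework: Merton structural credit model

Key observation: assets follow a GBM and default happens iff V_T < 83.7093; valuing claims on that split (equity as a call, risky debt as the residual) is the structural model's definition.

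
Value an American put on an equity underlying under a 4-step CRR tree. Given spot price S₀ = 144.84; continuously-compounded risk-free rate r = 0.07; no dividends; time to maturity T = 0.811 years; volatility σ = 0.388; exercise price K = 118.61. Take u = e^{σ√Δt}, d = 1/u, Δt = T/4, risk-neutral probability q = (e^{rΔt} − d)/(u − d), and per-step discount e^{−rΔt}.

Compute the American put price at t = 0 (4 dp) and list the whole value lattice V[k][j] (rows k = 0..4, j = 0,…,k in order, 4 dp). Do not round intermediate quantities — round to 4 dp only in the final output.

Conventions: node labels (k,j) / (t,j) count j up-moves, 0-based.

params: Δt=0.20275 u=1.19090 d=0.83970 q=0.49713 e^(-rΔt)=0.98591
t_4 payoffs: 46.6005 16.4833 0.0000 0.0000 0.0000
k=3: node(3,0) S=85.7560 payoff=32.8540 vs cont=31.1825 → 32.8540 [stop]  node(3,1) S=121.6225 payoff=0.0000 vs cont=8.1721 → 8.1721 [wait]  node(3,2) S=172.4897 payoff=0.0000 vs cont=0.0000 → 0.0000 [wait]  node(3,3) S=244.6315 payoff=0.0000 vs cont=0.0000 → 0.0000 [wait]
k=2: node(2,0) S=102.1267 payoff=16.4833 vs cont=20.2937 → 20.2937 [wait]  node(2,1) S=144.8400 payoff=0.0000 vs cont=4.0516 → 4.0516 [wait]  node(2,2) S=205.4176 payoff=0.0000 vs cont=0.0000 → 0.0000 [wait]
k=1: node(1,0) S=121.6225 payoff=0.0000 vs cont=12.0470 → 12.0470 [wait]  node(1,1) S=172.4897 payoff=0.0000 vs cont=2.0087 → 2.0087 [wait]
k=0: node(0,0) S=144.8400 payoff=0.0000 vs cont=6.9572 → 6.9572 [wait]

price = 6.9572
tree:
6.9572
12.0470 2.0087
20.2937 4.0516 0.0000
32.8540 8.1721 0.0000 0.0000
46.6005 16.4833 0.0000 0.0000 0.0000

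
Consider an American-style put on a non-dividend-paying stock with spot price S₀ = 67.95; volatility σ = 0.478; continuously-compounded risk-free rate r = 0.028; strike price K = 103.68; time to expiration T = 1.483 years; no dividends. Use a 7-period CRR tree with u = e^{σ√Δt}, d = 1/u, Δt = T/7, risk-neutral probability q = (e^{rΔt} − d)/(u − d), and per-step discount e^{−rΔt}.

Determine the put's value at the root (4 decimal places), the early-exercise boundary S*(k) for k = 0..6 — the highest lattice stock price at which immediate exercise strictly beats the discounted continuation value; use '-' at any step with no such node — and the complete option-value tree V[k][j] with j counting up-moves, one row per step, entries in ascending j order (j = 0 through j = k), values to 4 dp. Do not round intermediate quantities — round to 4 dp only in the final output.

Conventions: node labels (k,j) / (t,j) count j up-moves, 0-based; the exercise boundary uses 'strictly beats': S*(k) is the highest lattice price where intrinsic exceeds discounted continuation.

price = 40.3739
boundary = - - 43.7611 35.1186 43.7611 54.5304 67.9500
tree:
40.3739
49.9697 29.5707
59.9189 38.8738 18.9730
68.5614 49.2721 27.1038 9.6214
75.4970 59.9189 37.3438 15.3681 2.9627
81.0629 68.5614 49.1496 23.8925 5.5052 0.0000
85.5296 75.4970 59.9189 35.7300 10.2295 0.0000 0.0000
89.1142 81.0629 68.5614 49.1496 19.0079 0.0000 0.0000 0.0000

params: Δt=0.21186 u=1.24609 d=0.80251 q=0.45863 e^(-rΔt)=0.99409
t_7 payoffs: 89.1142 81.0629 68.5614 49.1496 19.0079 0.0000 0.0000 0.0000
t_6: node(6,0) S=18.1504 payoff=85.5296 vs cont=84.9164 → 85.5296 [stop]  node(6,1) S=28.1830 payoff=75.4970 vs cont=74.8838 → 75.4970 [stop]  node(6,2) S=43.7611 payoff=59.9189 vs cont=59.3057 → 59.9189 [stop]  node(6,3) S=67.9500 payoff=35.7300 vs cont=35.1168 → 35.7300 [stop]  node(6,4) S=105.5093 payoff=0.0000 vs cont=10.2295 → 10.2295 [wait]  node(6,5) S=163.8295 payoff=0.0000 vs cont=0.0000 → 0.0000 [wait]  node(6,6) S=254.3862 payoff=0.0000 vs cont=0.0000 → 0.0000 [wait]  ⇒ S*(6)=67.9500
t_5: node(5,0) S=22.6171 payoff=81.0629 vs cont=80.4497 → 81.0629 [stop]  node(5,1) S=35.1186 payoff=68.5614 vs cont=67.9482 → 68.5614 [stop]  node(5,2) S=54.5304 payoff=49.1496 vs cont=48.5364 → 49.1496 [stop]  node(5,3) S=84.6721 payoff=19.0079 vs cont=23.8925 → 23.8925 [wait]  node(5,4) S=131.4745 payoff=0.0000 vs cont=5.5052 → 5.5052 [wait]  node(5,5) S=204.1469 payoff=0.0000 vs cont=0.0000 → 0.0000 [wait]  ⇒ S*(5)=54.5304
t_4: node(4,0) S=28.1830 payoff=75.4970 vs cont=74.8838 → 75.4970 [stop]  node(4,1) S=43.7611 payoff=59.9189 vs cont=59.3057 → 59.9189 [stop]  node(4,2) S=67.9500 payoff=35.7300 vs cont=37.3438 → 37.3438 [wait]  node(4,3) S=105.5093 payoff=0.0000 vs cont=15.3681 → 15.3681 [wait]  node(4,4) S=163.8295 payoff=0.0000 vs cont=2.9627 → 2.9627 [wait]  ⇒ S*(4)=43.7611
t_3: node(3,0) S=35.1186 payoff=68.5614 vs cont=67.9482 → 68.5614 [stop]  node(3,1) S=54.5304 payoff=49.1496 vs cont=49.2721 → 49.2721 [wait]  node(3,2) S=84.6721 payoff=19.0079 vs cont=27.1038 → 27.1038 [wait]  node(3,3) S=131.4745 payoff=0.0000 vs cont=9.6214 → 9.6214 [wait]  ⇒ S*(3)=35.1186
t_2: node(2,0) S=43.7611 payoff=59.9189 vs cont=59.3616 → 59.9189 [stop]  node(2,1) S=67.9500 payoff=35.7300 vs cont=38.8738 → 38.8738 [wait]  node(2,2) S=105.5093 payoff=0.0000 vs cont=18.9730 → 18.9730 [wait]  ⇒ S*(2)=43.7611
t_1: node(1,0) S=54.5304 payoff=49.1496 vs cont=49.9697 → 49.9697 [wait]  node(1,1) S=84.6721 payoff=19.0079 vs cont=29.5707 → 29.5707 [wait]  ⇒ S*(1)=-
t_0: node(0,0) S=67.9500 payoff=35.7300 vs cont=40.3739 → 40.3739 [wait]  ⇒ S*(0)=-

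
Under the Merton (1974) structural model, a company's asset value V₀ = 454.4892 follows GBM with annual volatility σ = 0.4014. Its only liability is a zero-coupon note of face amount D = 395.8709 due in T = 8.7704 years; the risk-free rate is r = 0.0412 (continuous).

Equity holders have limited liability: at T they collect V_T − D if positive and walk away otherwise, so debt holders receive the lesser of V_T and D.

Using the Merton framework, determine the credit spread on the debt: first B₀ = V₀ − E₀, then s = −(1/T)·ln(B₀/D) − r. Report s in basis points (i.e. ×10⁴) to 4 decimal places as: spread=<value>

spread=428.8397

With assets at 454.4892 and a single debt payment of 395.8709 at 8.7704 years:
d₁ = [ln(V₀/D) + (r + σ²/2)T] / (σ√T)
   = [ln(454.4892/395.8709) + (0.0412 + 0.5·0.4014²)·8.7704] / (0.4014·√8.7704)
   = [0.138086 + 1.067892] / 1.188741 = 1.014501
d₂ = d₁ − σ√T = 1.014501 − 1.188741 = -0.174239
N(d₁) = 0.844828,  N(d₂) = 0.430839,  e^(−rT) = 0.696742
E₀ = V₀·N(d₁) − D·e^(−rT)·N(d₂)
   = 454.4892·0.844828 − 395.8709·0.696742·0.430839 = 265.131449
B₀ = V₀ − E₀ = 454.4892 − 265.131449 = 189.357751
spread = −(1/T)·ln(B₀/D) − r = −(1/8.7704)·ln(189.357751/395.8709) − 0.0412 = 0.04288397
in basis points: 0.04288397 × 10⁴ = 428.8397 bp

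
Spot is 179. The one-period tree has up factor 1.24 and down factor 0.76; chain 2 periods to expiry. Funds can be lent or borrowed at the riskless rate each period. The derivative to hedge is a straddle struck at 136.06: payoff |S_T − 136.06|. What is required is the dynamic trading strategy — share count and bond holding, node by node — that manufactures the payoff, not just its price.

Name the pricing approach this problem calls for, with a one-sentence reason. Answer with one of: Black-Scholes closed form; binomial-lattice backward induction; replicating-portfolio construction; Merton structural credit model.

framework: replicating-portfolio construction

Key observation: since the answer must list Δ and B at each node of the 1.24/0.76 lattice on 179, the replicating-portfolio method — solving the two-state system at every node — is the one that applies.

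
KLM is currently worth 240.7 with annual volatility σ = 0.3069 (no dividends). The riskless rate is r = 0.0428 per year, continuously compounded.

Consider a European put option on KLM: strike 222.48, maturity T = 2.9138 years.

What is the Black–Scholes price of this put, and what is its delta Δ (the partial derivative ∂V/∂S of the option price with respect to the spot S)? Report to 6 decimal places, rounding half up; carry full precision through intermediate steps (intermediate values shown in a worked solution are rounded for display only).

σ√T = 0.3069·√2.9138 = 0.523874
d₁ = (ln(S/K) + (r+σ²/2)T) / (σ√T) = (ln(240.7/222.48) + (0.0428+0.3069²/2)·2.9138) / 0.523874 = (0.078714 + 0.261933) / 0.523874 = 0.650246
d₂ = d₁ − σ√T = 0.650246 − 0.523874 = 0.126372
e^{−rT} = 0.882752
N(−d₁) = 0.257767,  N(−d₂) = 0.449719
Put price V = K·e^{−rT}·N(−d₂) − S·N(−d₁) = 88.322411 − 62.044466 = 26.277945
Δ = −N(−d₁) = -0.257767

price = 26.277945
Δ = -0.257767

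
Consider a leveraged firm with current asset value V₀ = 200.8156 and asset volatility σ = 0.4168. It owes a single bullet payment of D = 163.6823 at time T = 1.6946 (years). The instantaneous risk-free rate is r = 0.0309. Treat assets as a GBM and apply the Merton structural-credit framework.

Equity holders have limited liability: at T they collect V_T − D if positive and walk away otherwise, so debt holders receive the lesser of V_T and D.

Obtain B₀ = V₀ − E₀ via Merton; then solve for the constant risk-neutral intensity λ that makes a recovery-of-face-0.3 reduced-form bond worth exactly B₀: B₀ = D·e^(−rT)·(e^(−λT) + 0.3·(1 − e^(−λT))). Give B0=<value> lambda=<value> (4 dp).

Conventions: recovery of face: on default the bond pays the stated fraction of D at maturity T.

With assets at 200.8156 and a single debt payment of 163.6823 at 1.6946 years:
d₁ = [ln(V₀/D) + (r + σ²/2)T] / (σ√T)
   = [ln(200.8156/163.6823) + (0.0309 + 0.5·0.4168²)·1.6946] / (0.4168·√1.6946)
   = [0.204460 + 0.199558] / 0.542577 = 0.744628
d₂ = d₁ − σ√T = 0.744628 − 0.542577 = 0.202051
N(d₁) = 0.771752,  N(d₂) = 0.580061,  e^(−rT) = 0.948984
E₀ = V₀·N(d₁) − D·e^(−rT)·N(d₂)
   = 200.8156·0.771752 − 163.6823·0.948984·0.580061 = 64.877697
B₀ = V₀ − E₀ = 200.8156 − 64.877697 = 135.937903
e^(−λT) = (B₀·e^(rT)/D − 0.3)/(1 − 0.3) = (135.9379·1.053758/163.6823 − 0.3)/0.7 = 0.82163527
λ = −ln(0.82163527)/1.6946 = 0.115932

B0=135.9379 lambda=0.1159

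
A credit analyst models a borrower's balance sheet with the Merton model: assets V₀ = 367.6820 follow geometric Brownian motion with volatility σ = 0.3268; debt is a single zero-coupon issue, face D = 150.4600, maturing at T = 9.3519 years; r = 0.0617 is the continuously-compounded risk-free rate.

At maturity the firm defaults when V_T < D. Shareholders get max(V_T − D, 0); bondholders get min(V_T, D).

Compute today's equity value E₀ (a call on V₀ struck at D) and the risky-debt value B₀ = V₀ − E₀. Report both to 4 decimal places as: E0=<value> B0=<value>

With assets at 367.6820 and a single debt payment of 150.4600 at 9.3519 years:
d₁ = [ln(V₀/D) + (r + σ²/2)T] / (σ√T)
   = [ln(367.6820/150.4600) + (0.0617 + 0.5·0.3268²)·9.3519] / (0.3268·√9.3519)
   = [0.893521 + 1.076395] / 0.999383 = 1.971133
d₂ = d₁ − σ√T = 1.971133 − 0.999383 = 0.971750
N(d₁) = 0.975646,  N(d₂) = 0.834412,  e^(−rT) = 0.561574
E₀ = V₀·N(d₁) − D·e^(−rT)·N(d₂)
   = 367.6820·0.975646 − 150.4600·0.561574·0.834412 = 288.224181
B₀ = V₀ − E₀ = 367.6820 − 288.224181 = 79.457819

E0=288.2242 B0=79.4578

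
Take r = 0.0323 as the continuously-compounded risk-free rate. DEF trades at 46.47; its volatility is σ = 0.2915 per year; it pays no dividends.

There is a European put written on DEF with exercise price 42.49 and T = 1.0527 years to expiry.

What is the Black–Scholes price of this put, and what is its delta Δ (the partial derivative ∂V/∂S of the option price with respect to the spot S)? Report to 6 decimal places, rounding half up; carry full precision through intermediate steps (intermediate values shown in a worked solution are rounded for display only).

price = 2.936560
Δ = -0.286852

σ√T = 0.2915·√1.0527 = 0.299082
d₁ = (ln(S/K) + (r+σ²/2)T) / (σ√T) = (ln(46.47/42.49) + (0.0323+0.2915²/2)·1.0527) / 0.299082 = (0.089538 + 0.078727) / 0.299082 = 0.562606
d₂ = d₁ − σ√T = 0.562606 − 0.299082 = 0.263524
e^{−rT} = 0.966569
N(−d₁) = 0.286852,  N(−d₂) = 0.396074
Put price V = K·e^{−rT}·N(−d₂) − S·N(−d₁) = 16.266555 − 13.329995 = 2.936560
Δ = −N(−d₁) = -0.286852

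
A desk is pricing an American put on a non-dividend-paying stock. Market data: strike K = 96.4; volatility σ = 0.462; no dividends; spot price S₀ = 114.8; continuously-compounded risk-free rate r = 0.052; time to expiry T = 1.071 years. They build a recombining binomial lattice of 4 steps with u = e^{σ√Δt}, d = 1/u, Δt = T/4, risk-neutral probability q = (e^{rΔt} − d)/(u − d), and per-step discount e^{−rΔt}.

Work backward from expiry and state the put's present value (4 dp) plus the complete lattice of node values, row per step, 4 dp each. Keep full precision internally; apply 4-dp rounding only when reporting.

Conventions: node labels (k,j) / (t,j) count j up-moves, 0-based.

params: Δt=0.26775 u=1.27005 d=0.78737 q=0.46956 e^(-rΔt)=0.98617
t_4 payoffs: 52.2783 25.2300 0.0000 0.0000 0.0000
k=3: node(3,0) S=56.0370 payoff=40.3630 vs cont=39.0301 → 40.3630 [stop]  node(3,1) S=90.3898 payoff=6.0102 vs cont=13.1978 → 13.1978 [wait]  node(3,2) S=145.8023 payoff=0.0000 vs cont=0.0000 → 0.0000 [wait]  node(3,3) S=235.1847 payoff=0.0000 vs cont=0.0000 → 0.0000 [wait]
k=2: node(2,0) S=71.1700 payoff=25.2300 vs cont=27.2255 → 27.2255 [wait]  node(2,1) S=114.8000 payoff=0.0000 vs cont=6.9038 → 6.9038 [wait]  node(2,2) S=185.1768 payoff=0.0000 vs cont=0.0000 → 0.0000 [wait]
k=1: node(1,0) S=90.3898 payoff=6.0102 vs cont=17.4387 → 17.4387 [wait]  node(1,1) S=145.8023 payoff=0.0000 vs cont=3.6114 → 3.6114 [wait]
k=0: node(0,0) S=114.8000 payoff=0.0000 vs cont=10.7945 → 10.7945 [wait]

price = 10.7945
tree:
10.7945
17.4387 3.6114
27.2255 6.9038 0.0000
40.3630 13.1978 0.0000 0.0000
52.2783 25.2300 0.0000 0.0000 0.0000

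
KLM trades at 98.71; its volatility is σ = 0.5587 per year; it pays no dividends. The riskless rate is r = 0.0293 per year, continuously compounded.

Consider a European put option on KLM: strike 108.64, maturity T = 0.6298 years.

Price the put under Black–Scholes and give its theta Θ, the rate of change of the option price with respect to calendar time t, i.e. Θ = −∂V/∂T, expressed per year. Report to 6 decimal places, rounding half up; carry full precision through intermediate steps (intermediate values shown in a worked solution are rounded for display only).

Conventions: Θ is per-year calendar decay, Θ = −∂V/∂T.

σ√T = 0.5587·√0.6298 = 0.443384
d₁ = (ln(S/K) + (r+σ²/2)T) / (σ√T) = (ln(98.71/108.64) + (0.0293+0.5587²/2)·0.6298) / 0.443384 = (-0.095853 + 0.116748) / 0.443384 = 0.047125
d₂ = d₁ − σ√T = 0.047125 − 0.443384 = -0.396259
e^{−rT} = 0.981716
N(−d₁) = 0.481207,  N(−d₂) = 0.654043
Put price V = K·e^{−rT}·N(−d₂) − S·N(−d₁) = 69.756069 − 47.499928 = 22.256141
φ(d₁) = (1/√(2π))·e^{−d₁²/2} = 0.398500
Θ = −S·φ(d₁)·σ/(2√T) + r·K·e^{−rT}·N(−d₂) = −13.846383 + 2.043853 = -11.802530

price = 22.256141
Θ = -11.802530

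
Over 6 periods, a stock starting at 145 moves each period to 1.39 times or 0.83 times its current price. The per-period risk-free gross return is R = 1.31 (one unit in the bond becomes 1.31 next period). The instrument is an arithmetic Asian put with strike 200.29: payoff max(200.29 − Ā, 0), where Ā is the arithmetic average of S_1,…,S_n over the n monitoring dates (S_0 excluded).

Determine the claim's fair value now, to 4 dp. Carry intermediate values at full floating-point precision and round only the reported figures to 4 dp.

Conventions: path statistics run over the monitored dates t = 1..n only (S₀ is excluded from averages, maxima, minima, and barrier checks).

With p* = (R−d)/(u−d) = 0.8571, sum probability × payoff across the paths and divide by R^6.
Enumerate all 2^6 = 64 price paths (U = up ×1.39, D = down ×0.83); each path with k up-moves has probability p*^k·(1−p*)^(6−k).
DDDDDD: Ā=79.4144, payoff=120.8756, prob=0.000008
UDDDDD: Ā=132.9953, payoff=67.2947, prob=0.000051
DUDDDD: Ā=119.4619, payoff=80.8281, prob=0.000051
UUDDDD: Ā=200.0627, payoff=0.2273, prob=0.000306
DDUDDD: Ā=108.2293, payoff=92.0607, prob=0.000051
UDUDDD: Ā=181.2514, payoff=19.0386, prob=0.000306
DUUDDD: Ā=167.7181, payoff=32.5719, prob=0.000306
UUUDDD: Ā=280.8773, payoff=0.0000, prob=0.001836
DDDUDD: Ā=98.9061, payoff=101.3839, prob=0.000051
UDDUDD: Ā=165.6380, payoff=34.6520, prob=0.000306
DUDUDD: Ā=152.1047, payoff=48.1853, prob=0.000306
UUDUDD: Ā=254.7295, payoff=0.0000, prob=0.001836
DDUUDD: Ā=140.8720, payoff=59.4180, prob=0.000306
UDUUDD: Ā=235.9182, payoff=0.0000, prob=0.001836
DUUUDD: Ā=222.3849, payoff=0.0000, prob=0.001836
UUUUDD: Ā=372.4276, payoff=0.0000, prob=0.011016
DDDDUD: Ā=91.1680, payoff=109.1220, prob=0.000051
UDDDUD: Ā=152.6789, payoff=47.6111, prob=0.000306
DUDDUD: Ā=139.1455, payoff=61.1445, prob=0.000306
UUDDUD: Ā=233.0269, payoff=0.0000, prob=0.001836
DDUDUD: Ā=127.9129, payoff=72.3771, prob=0.000306
UDUDUD: Ā=214.2155, payoff=0.0000, prob=0.001836
DUUDUD: Ā=200.6822, payoff=0.0000, prob=0.001836
UUUDUD: Ā=336.0823, payoff=0.0000, prob=0.011016
DDDUUD: Ā=118.5898, payoff=81.7002, prob=0.000306
UDDUUD: Ā=198.6021, payoff=1.6879, prob=0.001836
DUDUUD: Ā=185.0688, payoff=15.2212, prob=0.001836
UUDUUD: Ā=309.9345, payoff=0.0000, prob=0.011016
DDUUUD: Ā=173.8361, payoff=26.4539, prob=0.001836
UDUUUD: Ā=291.1232, payoff=0.0000, prob=0.011016
DUUUUD: Ā=277.5898, payoff=0.0000, prob=0.011016
UUUUUD: Ā=464.8794, payoff=0.0000, prob=0.066095
DDDDDU: Ā=84.7453, payoff=115.5447, prob=0.000051
UDDDDU: Ā=141.9228, payoff=58.3672, prob=0.000306
DUDDDU: Ā=128.3895, payoff=71.9005, prob=0.000306
UUDDDU: Ā=215.0137, payoff=0.0000, prob=0.001836
DDUDDU: Ā=117.1568, payoff=83.1332, prob=0.000306
UDUDDU: Ā=196.2024, payoff=4.0876, prob=0.001836
DUUDDU: Ā=182.6690, payoff=17.6210, prob=0.001836
UUUDDU: Ā=305.9156, payoff=0.0000, prob=0.011016
DDDUDU: Ā=107.8337, payoff=92.4563, prob=0.000306
UDDUDU: Ā=180.5890, payoff=19.7010, prob=0.001836
DUDUDU: Ā=167.0556, payoff=33.2344, prob=0.001836
UUDUDU: Ā=279.7678, payoff=0.0000, prob=0.011016
DDUUDU: Ā=155.8230, payoff=44.4670, prob=0.001836
UDUUDU: Ā=260.9565, payoff=0.0000, prob=0.011016
DUUUDU: Ā=247.4232, payoff=0.0000, prob=0.011016
UUUUDU: Ā=414.3593, payoff=0.0000, prob=0.066095
DDDDUU: Ā=100.0955, payoff=100.1945, prob=0.000306
UDDDUU: Ā=167.6298, payoff=32.6602, prob=0.001836
DUDDUU: Ā=154.0965, payoff=46.1935, prob=0.001836
UUDDUU: Ā=258.0652, payoff=0.0000, prob=0.011016
DDUDUU: Ā=142.8638, payoff=57.4262, prob=0.001836
UDUDUU: Ā=239.2539, payoff=0.0000, prob=0.011016
DUUDUU: Ā=225.7205, payoff=0.0000, prob=0.011016
UUUDUU: Ā=378.0139, payoff=0.0000, prob=0.066095
DDDUUU: Ā=133.5407, payoff=66.7493, prob=0.001836
UDDUUU: Ā=223.6405, payoff=0.0000, prob=0.011016
DUDUUU: Ā=210.1071, payoff=0.0000, prob=0.011016
UUDUUU: Ā=351.8662, payoff=0.0000, prob=0.066095
DDUUUU: Ā=198.8745, payoff=1.4155, prob=0.011016
UDUUUU: Ā=333.0548, payoff=0.0000, prob=0.066095
DUUUUU: Ā=319.5215, payoff=0.0000, prob=0.066095
UUUUUU: Ā=535.1023, payoff=0.0000, prob=0.396569
Price = Σ prob·payoff / R^6 = 0.980618 / 5.053913 = 0.1940

price = 0.1940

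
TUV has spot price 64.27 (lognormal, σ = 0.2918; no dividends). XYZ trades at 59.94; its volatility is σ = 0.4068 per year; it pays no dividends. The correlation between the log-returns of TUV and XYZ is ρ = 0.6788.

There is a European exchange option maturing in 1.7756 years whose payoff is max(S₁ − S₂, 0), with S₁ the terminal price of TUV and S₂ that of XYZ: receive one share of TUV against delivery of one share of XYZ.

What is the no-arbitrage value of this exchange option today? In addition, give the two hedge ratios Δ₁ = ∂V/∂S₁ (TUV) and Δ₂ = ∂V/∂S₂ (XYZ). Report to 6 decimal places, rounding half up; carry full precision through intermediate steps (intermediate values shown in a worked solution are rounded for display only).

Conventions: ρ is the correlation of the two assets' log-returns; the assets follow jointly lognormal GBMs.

exchange price = 12.123612
Δ1 = 0.645904
Δ2 = -0.490301

σ_eff = √(σ₁² + σ₂² − 2ρσ₁σ₂) = √(0.2918² + 0.4068² − 2·0.6788·0.2918·0.4068) = 0.299133
d₁ = (ln(S₁/S₂) + (q₂ − q₁ + σ_eff²/2)T) / (σ_eff√T) = (ln(64.27/59.94) + (0.0 − 0.0 + 0.044740)·1.7756) / 0.398600 = 0.374285
d₂ = d₁ − σ_eff√T = 0.374285 − 0.398600 = -0.024315
N(d₁) = 0.645904,  N(d₂) = 0.490301
V = S₁·e^{−q₁T}·N(d₁) − S₂·e^{−q₂T}·N(d₂) = 41.512233 − 29.388621 = 12.123612
Key observation: the rate r is irrelevant here: denominating values in XYZ turns the exchange into a ratio option on S₁/S₂, and discounting at r drops out.
Δ₁ = e^{−q₁T}·N(d₁) = 0.645904;  Δ₂ = −e^{−q₂T}·N(d₂) = -0.490301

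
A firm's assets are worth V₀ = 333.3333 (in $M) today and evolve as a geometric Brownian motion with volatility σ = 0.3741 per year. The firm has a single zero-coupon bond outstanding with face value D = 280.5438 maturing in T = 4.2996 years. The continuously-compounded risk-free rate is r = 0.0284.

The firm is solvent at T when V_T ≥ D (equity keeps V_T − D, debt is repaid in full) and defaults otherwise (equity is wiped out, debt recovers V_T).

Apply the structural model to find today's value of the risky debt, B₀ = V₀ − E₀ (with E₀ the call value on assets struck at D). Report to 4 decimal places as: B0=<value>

B0=197.1317

Equity is a call on the firm's assets struck at D = 280.5438:
d₁ = [ln(V₀/D) + (r + σ²/2)T] / (σ√T)
   = [ln(333.3333/280.5438) + (0.0284 + 0.5·0.3741²)·4.2996] / (0.3741·√4.2996)
   = [0.172413 + 0.422975] / 0.775714 = 0.767535
d₂ = d₁ − σ√T = 0.767535 − 0.775714 = -0.008179
N(d₁) = 0.778618,  N(d₂) = 0.496737,  e^(−rT) = 0.885052
E₀ = V₀·N(d₁) − D·e^(−rT)·N(d₂)
   = 333.3333·0.778618 − 280.5438·0.885052·0.496737 = 136.201623
B₀ = V₀ − E₀ = 333.3333 − 136.201623 = 197.131677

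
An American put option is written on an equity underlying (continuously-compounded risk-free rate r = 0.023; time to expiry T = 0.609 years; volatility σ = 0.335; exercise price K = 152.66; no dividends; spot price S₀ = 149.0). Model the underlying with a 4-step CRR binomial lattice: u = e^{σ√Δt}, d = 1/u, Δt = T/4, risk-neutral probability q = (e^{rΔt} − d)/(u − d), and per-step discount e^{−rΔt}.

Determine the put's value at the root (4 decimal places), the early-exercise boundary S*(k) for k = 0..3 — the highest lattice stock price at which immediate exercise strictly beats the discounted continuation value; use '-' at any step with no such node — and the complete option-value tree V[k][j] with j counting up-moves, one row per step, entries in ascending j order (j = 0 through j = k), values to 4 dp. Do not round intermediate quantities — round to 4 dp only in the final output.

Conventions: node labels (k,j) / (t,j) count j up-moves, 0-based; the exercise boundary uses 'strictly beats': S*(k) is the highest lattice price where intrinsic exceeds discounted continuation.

Δt=0.15225, u=1.13964, d=0.87747, q=0.48075, disc=e^(-rΔt)=0.99650
k=4 terminal: V=max(K-S,0) → 64.3292 37.9373 3.6600 0.0000 0.0000
k=3: j=0 S=100.6655 intr=51.9945 cont=51.4609 V=51.9945[EX]; j=1 S=130.7428 intr=21.9172 cont=21.3836 V=21.9172[EX]; j=2 S=169.8067 intr=0.0000 cont=1.8938 V=1.8938[hold]; j=3 S=220.5423 intr=0.0000 cont=0.0000 V=0.0000[hold]  S*(3)=130.7428
k=2: j=0 S=114.7227 intr=37.9373 cont=37.4037 V=37.9373[EX]; j=1 S=149.0000 intr=3.6600 cont=12.2480 V=12.2480[hold]; j=2 S=193.5189 intr=0.0000 cont=0.9799 V=0.9799[hold]  S*(2)=114.7227
k=1: j=0 S=130.7428 intr=21.9172 cont=25.4978 V=25.4978[hold]; j=1 S=169.8067 intr=0.0000 cont=6.8070 V=6.8070[hold]  S*(1)=-
k=0: j=0 S=149.0000 intr=3.6600 cont=16.4546 V=16.4546[hold]  S*(0)=-

price = 16.4546
boundary = - - 114.7227 130.7428
tree:
16.4546
25.4978 6.8070
37.9373 12.2480 0.9799
51.9945 21.9172 1.8938 0.0000
64.3292 37.9373 3.6600 0.0000 0.0000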